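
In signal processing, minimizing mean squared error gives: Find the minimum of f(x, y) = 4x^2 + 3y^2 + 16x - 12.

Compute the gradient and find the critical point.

f(x,y) = 4x^2 + 3y^2 + 16x - 12
df/dx = 8x + (16) = 0  =>  x = -2
df/dy = 6y + (0) = 0  =>  y = 0
f(-2, 0) = 4*(-2)^2 + 3*(0)^2 + 16*(-2) + -12 = -28
Hessian is diagonal with entries 8, 6 > 0, so this is a minimum.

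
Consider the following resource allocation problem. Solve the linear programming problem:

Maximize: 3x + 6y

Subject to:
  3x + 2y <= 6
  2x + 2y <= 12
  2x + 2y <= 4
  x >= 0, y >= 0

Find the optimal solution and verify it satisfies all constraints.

Feasible vertices: (0, 0), (0, 2), (2, 0)
Objective 3x + 6y at each vertex:
  (0, 0): 0
  (0, 2): 12
  (2, 0): 6
Maximum is 12 at (0, 2).
Verify constraints at (x, y) = (0, 2):
  3*0 + 2*2 = 4 <= 6
  2*0 + 2*2 = 4 <= 12
  2*0 + 2*2 = 4 <= 4 (active)
  x = 0 >= 0, y = 2 >= 0. All constraints satisfied.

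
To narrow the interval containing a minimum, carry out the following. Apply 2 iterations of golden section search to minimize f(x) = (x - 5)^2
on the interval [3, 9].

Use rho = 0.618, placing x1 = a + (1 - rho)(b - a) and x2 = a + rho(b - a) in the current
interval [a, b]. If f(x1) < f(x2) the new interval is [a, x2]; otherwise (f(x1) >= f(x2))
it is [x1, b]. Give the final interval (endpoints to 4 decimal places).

Golden section search for min of f(x) = (x - 5)^2 on [3, 9].
Each step: x1 = a + (1 - rho)(b - a), x2 = a + rho(b - a); if f(x1) < f(x2) keep [a, x2], otherwise keep [x1, b].
Step 1: [3.0000, 9.0000], x1=5.2920 (f=0.0853), x2=6.7080 (f=2.9173); f(x1) < f(x2) => keep [3.0000, 6.7080]
Step 2: [3.0000, 6.7080], x1=4.4165 (f=0.3405), x2=5.2915 (f=0.0850); f(x1) > f(x2) => keep [4.4165, 6.7080]
Final interval: [4.4165, 6.7080]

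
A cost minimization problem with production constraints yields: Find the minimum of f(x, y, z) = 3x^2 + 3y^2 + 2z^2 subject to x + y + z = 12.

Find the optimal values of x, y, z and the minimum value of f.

Using Lagrange multipliers on f = 3x^2 + 3y^2 + 2z^2 with constraint x + y + z = 12:
Conditions: 2*3*x = lambda, 2*3*y = lambda, 2*2*z = lambda
So x = lambda/6, y = lambda/6, z = lambda/4
Substituting into constraint: lambda * (7/12) = 12
lambda = 144/7
x = 24/7, y = 24/7, z = 36/7
Minimum value = 864/7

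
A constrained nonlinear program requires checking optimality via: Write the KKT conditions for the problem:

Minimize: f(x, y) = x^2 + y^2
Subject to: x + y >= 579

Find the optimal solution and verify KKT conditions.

KKT conditions for min x^2 + y^2 s.t. x + y >= 579:
Stationarity: 2x = mu, 2y = mu
So x = y = mu/2.
Complementary slackness: mu*(x + y - 579) = 0
Primal feasibility: x + y >= 579; dual feasibility: mu >= 0
If mu = 0 then x = y = 0, but 0 + 0 < 579 is infeasible, so the constraint is active.
Constraint active: x + y = 2*(mu/2) = 579 => mu = 579
x = y = 579/2, f = 335241/2
Verify: stationarity 2*(579/2) = 579 = mu; primal 579/2 + 579/2 = 579 >= 579; dual mu = 579 >= 0; complementary slackness 579*(579 - 579) = 0. All KKT conditions hold.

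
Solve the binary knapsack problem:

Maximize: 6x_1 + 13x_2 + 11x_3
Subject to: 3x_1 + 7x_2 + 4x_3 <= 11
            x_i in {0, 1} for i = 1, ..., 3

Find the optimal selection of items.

Items: item 1 (v=6, w=3), item 2 (v=13, w=7), item 3 (v=11, w=4)
Capacity: 11
Checking all 8 subsets (w = total weight, v = total value):
  {}: w = 0, v = 0
  {1}: w = 3, v = 6
  {2}: w = 7, v = 13
  {3}: w = 4, v = 11
  {1, 2}: w = 10, v = 19
  {1, 3}: w = 7, v = 17
  {2, 3}: w = 11, v = 24
  {1, 2, 3}: w = 14 > 11, infeasible
Best feasible subset: items [2, 3]
Total weight: 11 <= 11, total value: 24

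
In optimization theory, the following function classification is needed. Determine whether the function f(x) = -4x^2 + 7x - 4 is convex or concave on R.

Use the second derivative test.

f(x) = -4x^2 + 7x - 4
f'(x) = -8x + 7
f''(x) = -8
Since f''(x) = -8 < 0 for all x, f is concave on R.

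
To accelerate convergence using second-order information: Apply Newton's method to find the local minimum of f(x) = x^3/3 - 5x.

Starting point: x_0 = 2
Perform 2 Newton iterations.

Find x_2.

f(x) = x^3/3 - 5x
f'(x) = x^2 - 5, f''(x) = 2x
Newton update: x_{n+1} = x_n - (x_n^2 - 5)/(2*x_n)
Step 1: x_0 = 2, f'=-1, f''=4, x_1 = 9/4
Step 2: x_1 = 9/4, f'=1/16, f''=9/2, x_2 = 161/72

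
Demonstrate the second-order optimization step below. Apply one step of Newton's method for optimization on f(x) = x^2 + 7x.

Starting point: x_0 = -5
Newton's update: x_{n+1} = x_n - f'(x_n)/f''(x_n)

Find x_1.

f(x) = x^2 + 7x
f'(x) = 2x + (7), f''(x) = 2
Newton step: x_1 = x_0 - f'(x_0)/f''(x_0)
f'(-5) = -3
x_1 = -5 - -3/2 = -7/2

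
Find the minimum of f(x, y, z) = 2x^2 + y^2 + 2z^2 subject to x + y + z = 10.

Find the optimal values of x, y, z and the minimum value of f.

Using Lagrange multipliers on f = 2x^2 + y^2 + 2z^2 with constraint x + y + z = 10:
Conditions: 2*2*x = lambda, 2*1*y = lambda, 2*2*z = lambda
So x = lambda/4, y = lambda/2, z = lambda/4
Substituting into constraint: lambda * (1) = 10
lambda = 10
x = 5/2, y = 5, z = 5/2
Minimum value = 50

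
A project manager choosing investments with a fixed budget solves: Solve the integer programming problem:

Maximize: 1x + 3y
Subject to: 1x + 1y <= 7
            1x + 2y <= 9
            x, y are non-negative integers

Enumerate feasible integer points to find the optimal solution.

Constraint 1: 1x + 1y <= 7
Constraint 2: 1x + 2y <= 9
Feasible x range (need y >= 0): 0 <= x <= min(7/1, 9/1) => x in {0, ..., 7}.
Enumerate feasible integer points row by row (the coefficient of y is 3 > 0, so for each x the largest feasible y gives the best value):
  x = 0: y <= min((7 - 1*0)/1, (9 - 1*0)/2) => y in {0, ..., 4}; best 1*0 + 3*4 = 12
  x = 1: y <= min((7 - 1*1)/1, (9 - 1*1)/2) => y in {0, ..., 4}; best 1*1 + 3*4 = 13
  x = 2: y <= min((7 - 1*2)/1, (9 - 1*2)/2) => y in {0, ..., 3}; best 1*2 + 3*3 = 11
  x = 3: y <= min((7 - 1*3)/1, (9 - 1*3)/2) => y in {0, ..., 3}; best 1*3 + 3*3 = 12
  x = 4: y <= min((7 - 1*4)/1, (9 - 1*4)/2) => y in {0, ..., 2}; best 1*4 + 3*2 = 10
  x = 5: y <= min((7 - 1*5)/1, (9 - 1*5)/2) => y in {0, ..., 2}; best 1*5 + 3*2 = 11
  x = 6: y <= min((7 - 1*6)/1, (9 - 1*6)/2) => y in {0, ..., 1}; best 1*6 + 3*1 = 9
  x = 7: y <= min((7 - 1*7)/1, (9 - 1*7)/2) => y in {0}; best 1*7 + 3*0 = 7
The maximum 1x + 3y = 13 is achieved at x = 1, y = 4.
Check: 1*1 + 1*4 = 5 <= 7 and 1*1 + 2*4 = 9 <= 9.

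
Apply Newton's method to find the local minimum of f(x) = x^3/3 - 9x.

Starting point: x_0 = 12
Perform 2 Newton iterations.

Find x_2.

f(x) = x^3/3 - 9x
f'(x) = x^2 - 9, f''(x) = 2x
Newton update: x_{n+1} = x_n - (x_n^2 - 9)/(2*x_n)
Step 1: x_0 = 12, f'=135, f''=24, x_1 = 51/8
Step 2: x_1 = 51/8, f'=2025/64, f''=51/4, x_2 = 1059/272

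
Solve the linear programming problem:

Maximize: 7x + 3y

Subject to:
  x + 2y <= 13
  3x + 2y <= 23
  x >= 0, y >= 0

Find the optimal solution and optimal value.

Feasible vertices: (0, 0), (0, 13/2), (5, 4), (23/3, 0)
Objective 7x + 3y at each:
  (0, 0): 0
  (0, 13/2): 39/2
  (5, 4): 47
  (23/3, 0): 161/3
Maximum is 161/3 at (23/3, 0).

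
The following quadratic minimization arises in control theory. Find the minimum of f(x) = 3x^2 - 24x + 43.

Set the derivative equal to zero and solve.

f(x) = 3x^2 - 24x + 43
f'(x) = 6x + (-24) = 0
x = 24/6 = 4
f(4) = -5
Since f''(x) = 6 > 0, this is a minimum.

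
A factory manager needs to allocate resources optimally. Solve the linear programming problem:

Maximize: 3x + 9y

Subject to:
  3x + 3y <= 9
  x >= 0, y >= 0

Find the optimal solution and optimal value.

The feasible region has vertices at [(0, 0), (3, 0), (0, 3)].
Checking objective 3x + 9y at each vertex:
  (0, 0): 3*0 + 9*0 = 0
  (3, 0): 3*3 + 9*0 = 9
  (0, 3): 3*0 + 9*3 = 27
Maximum is 27 at (0, 3).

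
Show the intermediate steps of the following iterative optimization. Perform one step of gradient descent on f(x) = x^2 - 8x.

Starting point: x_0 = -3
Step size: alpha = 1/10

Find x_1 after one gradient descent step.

f(x) = x^2 - 8x
f'(x) = 2x - 8
f'(-3) = 2*-3 + (-8) = -14
x_1 = x_0 - alpha * f'(x_0) = -3 - 1/10 * -14 = -8/5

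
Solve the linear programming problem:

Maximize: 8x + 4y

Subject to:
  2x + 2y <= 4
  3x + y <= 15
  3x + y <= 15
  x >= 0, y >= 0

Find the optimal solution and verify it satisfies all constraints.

Feasible vertices: (0, 0), (0, 2), (2, 0)
Objective 8x + 4y at each vertex:
  (0, 0): 0
  (0, 2): 8
  (2, 0): 16
Maximum is 16 at (2, 0).
Verify constraints at (x, y) = (2, 0):
  2*2 + 2*0 = 4 <= 4 (active)
  3*2 + 1*0 = 6 <= 15
  3*2 + 1*0 = 6 <= 15
  x = 2 >= 0, y = 0 >= 0. All constraints satisfied.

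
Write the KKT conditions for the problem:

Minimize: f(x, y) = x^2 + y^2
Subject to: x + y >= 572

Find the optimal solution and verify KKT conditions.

KKT conditions for min x^2 + y^2 s.t. x + y >= 572:
Stationarity: 2x = mu, 2y = mu
So x = y = mu/2.
Complementary slackness: mu*(x + y - 572) = 0
Primal feasibility: x + y >= 572; dual feasibility: mu >= 0
If mu = 0 then x = y = 0, but 0 + 0 < 572 is infeasible, so the constraint is active.
Constraint active: x + y = 2*(mu/2) = 572 => mu = 572
x = y = 286, f = 163592
Verify: stationarity 2*286 = 572 = mu; primal 286 + 286 = 572 >= 572; dual mu = 572 >= 0; complementary slackness 572*(572 - 572) = 0. All KKT conditions hold.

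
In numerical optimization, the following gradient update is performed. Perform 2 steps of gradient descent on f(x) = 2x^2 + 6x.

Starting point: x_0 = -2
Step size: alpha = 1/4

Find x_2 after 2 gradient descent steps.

f(x) = 2x^2 + 6x, f'(x) = 4x + (6)
Step 1: f'(-2) = -2, x_1 = -2 - 1/4 * -2 = -3/2
Step 2: f'(-3/2) = 0, x_2 = -3/2 - 1/4 * 0 = -3/2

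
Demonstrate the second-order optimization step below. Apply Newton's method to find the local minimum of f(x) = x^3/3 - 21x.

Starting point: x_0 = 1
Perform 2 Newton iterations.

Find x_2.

f(x) = x^3/3 - 21x
f'(x) = x^2 - 21, f''(x) = 2x
Newton update: x_{n+1} = x_n - (x_n^2 - 21)/(2*x_n)
Step 1: x_0 = 1, f'=-20, f''=2, x_1 = 11
Step 2: x_1 = 11, f'=100, f''=22, x_2 = 71/11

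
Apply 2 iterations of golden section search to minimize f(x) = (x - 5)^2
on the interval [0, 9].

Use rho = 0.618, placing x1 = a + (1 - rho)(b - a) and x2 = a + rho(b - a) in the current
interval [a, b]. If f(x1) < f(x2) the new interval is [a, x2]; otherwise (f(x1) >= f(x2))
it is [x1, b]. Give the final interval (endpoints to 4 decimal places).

Golden section search for min of f(x) = (x - 5)^2 on [0, 9].
Each step: x1 = a + (1 - rho)(b - a), x2 = a + rho(b - a); if f(x1) < f(x2) keep [a, x2], otherwise keep [x1, b].
Step 1: [0.0000, 9.0000], x1=3.4380 (f=2.4398), x2=5.5620 (f=0.3158); f(x1) > f(x2) => keep [3.4380, 9.0000]
Step 2: [3.4380, 9.0000], x1=5.5627 (f=0.3166), x2=6.8753 (f=3.5168); f(x1) < f(x2) => keep [3.4380, 6.8753]
Final interval: [3.4380, 6.8753]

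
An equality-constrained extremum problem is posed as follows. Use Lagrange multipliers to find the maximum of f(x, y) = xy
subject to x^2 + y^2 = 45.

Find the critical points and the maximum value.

Lagrange conditions: y = 2*lambda*x and x = 2*lambda*y
If x = 0 then y = 0, violating the constraint, so x, y != 0.
Dividing: y/x = x/y => x^2 = y^2 => y = x or y = -x
Constraint: 2x^2 = 45 => x^2 = 45/2 => x = +/-sqrt(45/2)
Critical points: (sqrt(45/2), sqrt(45/2)), (-sqrt(45/2), -sqrt(45/2)), (sqrt(45/2), -sqrt(45/2)), (-sqrt(45/2), sqrt(45/2))
  y = x:  xy = x^2 = 45/2  at (sqrt(45/2), sqrt(45/2)) and (-sqrt(45/2), -sqrt(45/2))
  y = -x: xy = -x^2 = -45/2 at (sqrt(45/2), -sqrt(45/2)) and (-sqrt(45/2), sqrt(45/2))
Maximum xy = 45/2 at (sqrt(45/2), sqrt(45/2)) and (-sqrt(45/2), -sqrt(45/2))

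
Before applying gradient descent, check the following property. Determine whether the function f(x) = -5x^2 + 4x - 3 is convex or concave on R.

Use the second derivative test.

f(x) = -5x^2 + 4x - 3
f'(x) = -10x + 4
f''(x) = -10
Since f''(x) = -10 < 0 for all x, f is concave on R.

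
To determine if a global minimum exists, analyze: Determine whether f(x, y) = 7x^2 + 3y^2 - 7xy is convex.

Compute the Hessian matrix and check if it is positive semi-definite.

f(x,y) = 7x^2 + 3y^2 - 7xy
Hessian H = [[14, -7], [-7, 6]]
trace(H) = 20, det(H) = 35
Eigenvalues: (20 +/- sqrt(260)) / 2 = 18.06, 1.938
Since both eigenvalues > 0, f is convex.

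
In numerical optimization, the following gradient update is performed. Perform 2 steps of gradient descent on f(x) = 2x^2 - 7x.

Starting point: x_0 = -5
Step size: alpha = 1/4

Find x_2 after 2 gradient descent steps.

f(x) = 2x^2 - 7x, f'(x) = 4x + (-7)
Step 1: f'(-5) = -27, x_1 = -5 - 1/4 * -27 = 7/4
Step 2: f'(7/4) = 0, x_2 = 7/4 - 1/4 * 0 = 7/4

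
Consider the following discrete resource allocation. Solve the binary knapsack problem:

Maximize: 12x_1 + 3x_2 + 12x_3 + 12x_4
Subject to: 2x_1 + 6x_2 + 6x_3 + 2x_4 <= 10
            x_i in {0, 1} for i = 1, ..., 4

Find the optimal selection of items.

Items: item 1 (v=12, w=2), item 2 (v=3, w=6), item 3 (v=12, w=6), item 4 (v=12, w=2)
Capacity: 10
Checking all 16 subsets (w = total weight, v = total value):
  {}: w = 0, v = 0
  {1}: w = 2, v = 12
  {2}: w = 6, v = 3
  {3}: w = 6, v = 12
  {4}: w = 2, v = 12
  {1, 2}: w = 8, v = 15
  {1, 3}: w = 8, v = 24
  {1, 4}: w = 4, v = 24
  {2, 3}: w = 12 > 10, infeasible
  {2, 4}: w = 8, v = 15
  {3, 4}: w = 8, v = 24
  {1, 2, 3}: w = 14 > 10, infeasible
  {1, 2, 4}: w = 10, v = 27
  {1, 3, 4}: w = 10, v = 36
  {2, 3, 4}: w = 14 > 10, infeasible
  {1, 2, 3, 4}: w = 16 > 10, infeasible
Best feasible subset: items [1, 3, 4]
Total weight: 10 <= 10, total value: 36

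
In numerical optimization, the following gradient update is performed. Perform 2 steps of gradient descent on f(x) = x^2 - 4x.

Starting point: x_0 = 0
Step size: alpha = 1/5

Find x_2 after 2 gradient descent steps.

f(x) = x^2 - 4x, f'(x) = 2x + (-4)
Step 1: f'(0) = -4, x_1 = 0 - 1/5 * -4 = 4/5
Step 2: f'(4/5) = -12/5, x_2 = 4/5 - 1/5 * -12/5 = 32/25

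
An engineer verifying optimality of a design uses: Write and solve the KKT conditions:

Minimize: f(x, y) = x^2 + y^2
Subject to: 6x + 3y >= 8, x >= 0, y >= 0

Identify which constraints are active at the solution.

KKT conditions for min x^2 + y^2 s.t. 6x + 3y >= 8, x >= 0, y >= 0:
Stationarity: 2x = mu*6 + mu_x, 2y = mu*3 + mu_y, with mu, mu_x, mu_y >= 0
Complementary slackness: mu*(6x + 3y - 8) = 0, mu_x*x = 0, mu_y*y = 0
(0, 0) is infeasible (6*0 + 3*0 < 8), so if mu = 0 stationarity would force x = mu_x/2 >= 0, y = mu_y/2 >= 0 with mu_x*x = mu_y*y = 0, i.e. x = y = 0: contradiction. Hence mu > 0 and 6x + 3y = 8 is active.
Try x > 0, y > 0 (so mu_x = mu_y = 0): x = 6*mu/2, y = 3*mu/2
Substitute: 6*(6*mu/2) + 3*(3*mu/2) = 8
  mu*45/2 = 8 => mu = 16/45
x* = 16/15 > 0, y* = 8/15 > 0, consistent with mu_x = mu_y = 0.
f is convex and the constraints are linear, so this KKT point is the global minimum.
f* = 64/45
Active constraints: 6x + 3y >= 8 (holds with equality, mu = 16/45 > 0); x >= 0 and y >= 0 are inactive (mu_x = mu_y = 0).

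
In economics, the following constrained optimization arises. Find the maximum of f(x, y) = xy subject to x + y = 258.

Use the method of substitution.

Substitute y = 258 - x into f(x,y) = xy:
g(x) = x(258 - x) = 258x - x^2
g'(x) = 258 - 2x = 0  =>  x = 129
y = 258 - 129 = 129
Maximum value = 129 * 129 = 16641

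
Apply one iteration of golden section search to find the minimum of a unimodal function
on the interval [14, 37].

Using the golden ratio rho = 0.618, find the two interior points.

Golden section search on [14, 37].
Golden ratio rho = 0.618 (approx).
Interior points:
  x_1 = 14 + (1-0.618)*23 = 22.7860
  x_2 = 14 + 0.618*23 = 28.2140
Compare f(x_1) and f(x_2) to determine which subinterval to keep.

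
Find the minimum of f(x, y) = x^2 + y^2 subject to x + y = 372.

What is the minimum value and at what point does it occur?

Substitute y = 372 - x into f(x,y) = x^2 + y^2:
g(x) = x^2 + (372 - x)^2 = 2x^2 - 744x + 138384
g'(x) = 4x - 744 = 0  =>  x = 186
y = 372 - 186 = 186
Minimum value = 186^2 + 186^2 = 69192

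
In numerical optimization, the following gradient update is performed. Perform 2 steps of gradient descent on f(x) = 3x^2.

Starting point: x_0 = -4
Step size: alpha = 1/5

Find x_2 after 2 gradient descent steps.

f(x) = 3x^2, f'(x) = 6x + (0)
Step 1: f'(-4) = -24, x_1 = -4 - 1/5 * -24 = 4/5
Step 2: f'(4/5) = 24/5, x_2 = 4/5 - 1/5 * 24/5 = -4/25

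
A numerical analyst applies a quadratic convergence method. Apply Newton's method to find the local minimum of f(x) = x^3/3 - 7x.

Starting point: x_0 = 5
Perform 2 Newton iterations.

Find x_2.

f(x) = x^3/3 - 7x
f'(x) = x^2 - 7, f''(x) = 2x
Newton update: x_{n+1} = x_n - (x_n^2 - 7)/(2*x_n)
Step 1: x_0 = 5, f'=18, f''=10, x_1 = 16/5
Step 2: x_1 = 16/5, f'=81/25, f''=32/5, x_2 = 431/160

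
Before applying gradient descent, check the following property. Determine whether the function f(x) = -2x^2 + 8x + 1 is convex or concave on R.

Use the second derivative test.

f(x) = -2x^2 + 8x + 1
f'(x) = -4x + 8
f''(x) = -4
Since f''(x) = -4 < 0 for all x, f is concave on R.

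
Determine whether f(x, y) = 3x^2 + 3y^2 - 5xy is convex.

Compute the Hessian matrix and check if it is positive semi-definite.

f(x,y) = 3x^2 + 3y^2 - 5xy
Hessian H = [[6, -5], [-5, 6]]
trace(H) = 12, det(H) = 11
Eigenvalues: (12 +/- sqrt(100)) / 2 = 11, 1
Since both eigenvalues > 0, f is convex.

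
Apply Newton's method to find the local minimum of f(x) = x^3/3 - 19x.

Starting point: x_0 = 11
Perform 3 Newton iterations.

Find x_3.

f(x) = x^3/3 - 19x
f'(x) = x^2 - 19, f''(x) = 2x
Newton update: x_{n+1} = x_n - (x_n^2 - 19)/(2*x_n)
Step 1: x_0 = 11, f'=102, f''=22, x_1 = 70/11
Step 2: x_1 = 70/11, f'=2601/121, f''=140/11, x_2 = 7199/1540
Step 3: x_2 = 7199/1540, f'=6765201/2371600, f''=7199/770, x_3 = 96886001/22172920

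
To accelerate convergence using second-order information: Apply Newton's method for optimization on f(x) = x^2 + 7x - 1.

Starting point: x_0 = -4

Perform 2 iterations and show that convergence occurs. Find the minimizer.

f(x) = x^2 + 7x - 1, f'(x) = 2x + (7), f''(x) = 2
Step 1: f'(-4) = -1, x_1 = -4 - -1/2 = -7/2
Step 2: f'(-7/2) = 0, x_2 = -7/2 (converged)
Newton's method converges in 1 step for quadratics.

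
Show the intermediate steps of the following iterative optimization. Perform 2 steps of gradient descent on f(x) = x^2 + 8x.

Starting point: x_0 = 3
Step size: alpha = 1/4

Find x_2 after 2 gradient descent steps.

f(x) = x^2 + 8x, f'(x) = 2x + (8)
Step 1: f'(3) = 14, x_1 = 3 - 1/4 * 14 = -1/2
Step 2: f'(-1/2) = 7, x_2 = -1/2 - 1/4 * 7 = -9/4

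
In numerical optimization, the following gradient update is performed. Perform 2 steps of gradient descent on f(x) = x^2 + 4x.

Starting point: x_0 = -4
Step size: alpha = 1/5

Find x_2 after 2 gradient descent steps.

f(x) = x^2 + 4x, f'(x) = 2x + (4)
Step 1: f'(-4) = -4, x_1 = -4 - 1/5 * -4 = -16/5
Step 2: f'(-16/5) = -12/5, x_2 = -16/5 - 1/5 * -12/5 = -68/25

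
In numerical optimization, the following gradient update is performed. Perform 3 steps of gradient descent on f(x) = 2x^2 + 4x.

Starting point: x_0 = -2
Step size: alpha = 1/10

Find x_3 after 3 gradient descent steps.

f(x) = 2x^2 + 4x, f'(x) = 4x + (4)
Step 1: f'(-2) = -4, x_1 = -2 - 1/10 * -4 = -8/5
Step 2: f'(-8/5) = -12/5, x_2 = -8/5 - 1/10 * -12/5 = -34/25
Step 3: f'(-34/25) = -36/25, x_3 = -34/25 - 1/10 * -36/25 = -152/125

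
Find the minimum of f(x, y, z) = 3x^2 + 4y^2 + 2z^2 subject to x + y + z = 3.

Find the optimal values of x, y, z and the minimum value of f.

Using Lagrange multipliers on f = 3x^2 + 4y^2 + 2z^2 with constraint x + y + z = 3:
Conditions: 2*3*x = lambda, 2*4*y = lambda, 2*2*z = lambda
So x = lambda/6, y = lambda/8, z = lambda/4
Substituting into constraint: lambda * (13/24) = 3
lambda = 72/13
x = 12/13, y = 9/13, z = 18/13
Minimum value = 108/13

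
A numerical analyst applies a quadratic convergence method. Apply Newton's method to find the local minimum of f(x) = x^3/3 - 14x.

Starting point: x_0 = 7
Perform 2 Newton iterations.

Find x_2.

f(x) = x^3/3 - 14x
f'(x) = x^2 - 14, f''(x) = 2x
Newton update: x_{n+1} = x_n - (x_n^2 - 14)/(2*x_n)
Step 1: x_0 = 7, f'=35, f''=14, x_1 = 9/2
Step 2: x_1 = 9/2, f'=25/4, f''=9, x_2 = 137/36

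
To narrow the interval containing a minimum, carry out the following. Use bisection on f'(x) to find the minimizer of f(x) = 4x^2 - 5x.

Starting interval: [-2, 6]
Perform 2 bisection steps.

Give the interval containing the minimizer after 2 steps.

Finding critical point of f(x) = 4x^2 - 5x using bisection on f'(x) = 8x + -5.
f'(x) = 0 when x = 5/8.
Starting interval: [-2, 6]
Step 1: mid = 2, f'(mid) = 11, new interval = [-2, 2]
Step 2: mid = 0, f'(mid) = -5, new interval = [0, 2]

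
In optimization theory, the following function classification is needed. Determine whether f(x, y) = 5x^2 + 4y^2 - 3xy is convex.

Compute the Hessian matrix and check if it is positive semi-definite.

f(x,y) = 5x^2 + 4y^2 - 3xy
Hessian H = [[10, -3], [-3, 8]]
trace(H) = 18, det(H) = 71
Eigenvalues: (18 +/- sqrt(40)) / 2 = 12.16, 5.838
Since both eigenvalues > 0, f is convex.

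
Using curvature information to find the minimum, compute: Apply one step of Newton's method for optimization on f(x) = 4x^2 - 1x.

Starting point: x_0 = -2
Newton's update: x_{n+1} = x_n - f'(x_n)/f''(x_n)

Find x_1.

f(x) = 4x^2 - 1x
f'(x) = 8x + (-1), f''(x) = 8
Newton step: x_1 = x_0 - f'(x_0)/f''(x_0)
f'(-2) = -17
x_1 = -2 - -17/8 = 1/8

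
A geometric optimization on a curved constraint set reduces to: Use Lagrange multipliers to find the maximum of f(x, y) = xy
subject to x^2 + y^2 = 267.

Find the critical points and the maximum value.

Lagrange conditions: y = 2*lambda*x and x = 2*lambda*y
If x = 0 then y = 0, violating the constraint, so x, y != 0.
Dividing: y/x = x/y => x^2 = y^2 => y = x or y = -x
Constraint: 2x^2 = 267 => x^2 = 267/2 => x = +/-sqrt(267/2)
Critical points: (sqrt(267/2), sqrt(267/2)), (-sqrt(267/2), -sqrt(267/2)), (sqrt(267/2), -sqrt(267/2)), (-sqrt(267/2), sqrt(267/2))
  y = x:  xy = x^2 = 267/2  at (sqrt(267/2), sqrt(267/2)) and (-sqrt(267/2), -sqrt(267/2))
  y = -x: xy = -x^2 = -267/2 at (sqrt(267/2), -sqrt(267/2)) and (-sqrt(267/2), sqrt(267/2))
Maximum xy = 267/2 at (sqrt(267/2), sqrt(267/2)) and (-sqrt(267/2), -sqrt(267/2))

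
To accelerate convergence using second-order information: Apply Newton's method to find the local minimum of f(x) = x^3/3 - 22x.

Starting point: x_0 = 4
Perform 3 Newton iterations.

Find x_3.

f(x) = x^3/3 - 22x
f'(x) = x^2 - 22, f''(x) = 2x
Newton update: x_{n+1} = x_n - (x_n^2 - 22)/(2*x_n)
Step 1: x_0 = 4, f'=-6, f''=8, x_1 = 19/4
Step 2: x_1 = 19/4, f'=9/16, f''=19/2, x_2 = 713/152
Step 3: x_2 = 713/152, f'=81/23104, f''=713/76, x_3 = 1016657/216752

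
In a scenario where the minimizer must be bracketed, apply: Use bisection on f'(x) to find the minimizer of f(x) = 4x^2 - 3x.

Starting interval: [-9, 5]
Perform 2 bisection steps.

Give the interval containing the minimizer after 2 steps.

Finding critical point of f(x) = 4x^2 - 3x using bisection on f'(x) = 8x + -3.
f'(x) = 0 when x = 3/8.
Starting interval: [-9, 5]
Step 1: mid = -2, f'(mid) = -19, new interval = [-2, 5]
Step 2: mid = 3/2, f'(mid) = 9, new interval = [-2, 3/2]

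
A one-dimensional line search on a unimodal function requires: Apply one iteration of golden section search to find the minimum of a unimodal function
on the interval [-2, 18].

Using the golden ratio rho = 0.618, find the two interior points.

Golden section search on [-2, 18].
Golden ratio rho = 0.618 (approx).
Interior points:
  x_1 = -2 + (1-0.618)*20 = 5.6400
  x_2 = -2 + 0.618*20 = 10.3600
Compare f(x_1) and f(x_2) to determine which subinterval to keep.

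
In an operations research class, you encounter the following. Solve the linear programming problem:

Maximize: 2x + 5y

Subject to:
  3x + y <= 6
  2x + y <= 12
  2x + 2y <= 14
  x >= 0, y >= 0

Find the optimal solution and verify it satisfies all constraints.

Feasible vertices: (0, 0), (0, 6), (2, 0)
Objective 2x + 5y at each vertex:
  (0, 0): 0
  (0, 6): 30
  (2, 0): 4
Maximum is 30 at (0, 6).
Verify constraints at (x, y) = (0, 6):
  3*0 + 1*6 = 6 <= 6 (active)
  2*0 + 1*6 = 6 <= 12
  2*0 + 2*6 = 12 <= 14
  x = 0 >= 0, y = 6 >= 0. All constraints satisfied.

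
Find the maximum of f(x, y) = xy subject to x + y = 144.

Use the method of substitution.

Substitute y = 144 - x into f(x,y) = xy:
g(x) = x(144 - x) = 144x - x^2
g'(x) = 144 - 2x = 0  =>  x = 72
y = 144 - 72 = 72
Maximum value = 72 * 72 = 5184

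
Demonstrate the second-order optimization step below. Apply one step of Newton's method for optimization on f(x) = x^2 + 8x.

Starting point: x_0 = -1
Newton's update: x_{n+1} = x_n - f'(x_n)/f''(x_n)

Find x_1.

f(x) = x^2 + 8x
f'(x) = 2x + (8), f''(x) = 2
Newton step: x_1 = x_0 - f'(x_0)/f''(x_0)
f'(-1) = 6
x_1 = -1 - 6/2 = -4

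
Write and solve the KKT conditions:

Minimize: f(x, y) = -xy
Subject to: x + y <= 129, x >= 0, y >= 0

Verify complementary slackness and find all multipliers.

Problem: min -xy s.t. x + y <= 129 (multiplier lambda), x >= 0 (mu_x), y >= 0 (mu_y)
KKT stationarity: -y + lambda - mu_x = 0, -x + lambda - mu_y = 0, with lambda, mu_x, mu_y >= 0
Complementary slackness: lambda*(x + y - 129) = 0, mu_x*x = 0, mu_y*y = 0
If lambda = 0: y = -mu_x <= 0 and x = -mu_y <= 0 force x = y = 0 with f = 0; but x = y = 129/2 is feasible with f = -16641/4 < 0, so this is not the minimum. Hence lambda > 0 and x + y = 129.
Try x > 0, y > 0 (so mu_x = mu_y = 0): y = lambda, x = lambda => x = y = lambda
x + y = 129 => 2*lambda = 129 => lambda = 129/2
x* = y* = 129/2 > 0, consistent with mu_x = mu_y = 0.
(Any feasible point with x = 0 or y = 0 has f = 0 > -16641/4, so the minimum is not on those boundaries.)
min(-xy) = -16641/4 (i.e. max xy = 16641/4)
Multipliers: lambda = 129/2, mu_x = 0, mu_y = 0
Complementary slackness: lambda*(x + y - 129) = 129/2*(129/2 + 129/2 - 129) = 0, mu_x*x = 0*129/2 = 0, mu_y*y = 0*129/2 = 0. Satisfied.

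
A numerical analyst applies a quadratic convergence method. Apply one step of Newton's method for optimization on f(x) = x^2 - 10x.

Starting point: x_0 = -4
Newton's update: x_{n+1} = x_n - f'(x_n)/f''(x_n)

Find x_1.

f(x) = x^2 - 10x
f'(x) = 2x + (-10), f''(x) = 2
Newton step: x_1 = x_0 - f'(x_0)/f''(x_0)
f'(-4) = -18
x_1 = -4 - -18/2 = 5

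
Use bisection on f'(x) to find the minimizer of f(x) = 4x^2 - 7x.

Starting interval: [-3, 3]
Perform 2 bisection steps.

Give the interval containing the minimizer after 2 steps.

Finding critical point of f(x) = 4x^2 - 7x using bisection on f'(x) = 8x + -7.
f'(x) = 0 when x = 7/8.
Starting interval: [-3, 3]
Step 1: mid = 0, f'(mid) = -7, new interval = [0, 3]
Step 2: mid = 3/2, f'(mid) = 5, new interval = [0, 3/2]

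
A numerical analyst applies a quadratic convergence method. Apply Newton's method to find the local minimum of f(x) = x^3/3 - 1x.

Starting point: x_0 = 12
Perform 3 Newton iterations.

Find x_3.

f(x) = x^3/3 - 1x
f'(x) = x^2 - 1, f''(x) = 2x
Newton update: x_{n+1} = x_n - (x_n^2 - 1)/(2*x_n)
Step 1: x_0 = 12, f'=143, f''=24, x_1 = 145/24
Step 2: x_1 = 145/24, f'=20449/576, f''=145/12, x_2 = 21601/6960
Step 3: x_2 = 21601/6960, f'=418161601/48441600, f''=21601/3480, x_3 = 515044801/300685920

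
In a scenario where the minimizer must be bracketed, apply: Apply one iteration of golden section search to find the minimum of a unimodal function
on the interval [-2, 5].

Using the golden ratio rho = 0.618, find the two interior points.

Golden section search on [-2, 5].
Golden ratio rho = 0.618 (approx).
Interior points:
  x_1 = -2 + (1-0.618)*7 = 0.6740
  x_2 = -2 + 0.618*7 = 2.3260
Compare f(x_1) and f(x_2) to determine which subinterval to keep.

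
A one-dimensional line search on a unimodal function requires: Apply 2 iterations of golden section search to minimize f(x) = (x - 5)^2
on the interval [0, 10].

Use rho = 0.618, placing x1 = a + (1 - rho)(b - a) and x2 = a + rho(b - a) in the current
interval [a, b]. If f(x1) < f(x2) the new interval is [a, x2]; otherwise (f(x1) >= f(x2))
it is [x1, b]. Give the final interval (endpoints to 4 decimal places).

Golden section search for min of f(x) = (x - 5)^2 on [0, 10].
Each step: x1 = a + (1 - rho)(b - a), x2 = a + rho(b - a); if f(x1) < f(x2) keep [a, x2], otherwise keep [x1, b].
Step 1: [0.0000, 10.0000], x1=3.8200 (f=1.3924), x2=6.1800 (f=1.3924); f(x1) = f(x2) (tie, not '<') => keep [3.8200, 10.0000]
Step 2: [3.8200, 10.0000], x1=6.1808 (f=1.3942), x2=7.6392 (f=6.9656); f(x1) < f(x2) => keep [3.8200, 7.6392]
Final interval: [3.8200, 7.6392]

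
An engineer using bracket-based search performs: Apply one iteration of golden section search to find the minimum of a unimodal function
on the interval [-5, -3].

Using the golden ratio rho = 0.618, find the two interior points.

Golden section search on [-5, -3].
Golden ratio rho = 0.618 (approx).
Interior points:
  x_1 = -5 + (1-0.618)*2 = -4.2360
  x_2 = -5 + 0.618*2 = -3.7640
Compare f(x_1) and f(x_2) to determine which subinterval to keep.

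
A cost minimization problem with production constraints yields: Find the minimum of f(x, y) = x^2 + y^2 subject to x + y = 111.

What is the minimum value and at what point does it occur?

Substitute y = 111 - x into f(x,y) = x^2 + y^2:
g(x) = x^2 + (111 - x)^2 = 2x^2 - 222x + 12321
g'(x) = 4x - 222 = 0  =>  x = 111/2
y = 111 - 111/2 = 111/2
Minimum value = (111/2)^2 + (111/2)^2 = 12321/2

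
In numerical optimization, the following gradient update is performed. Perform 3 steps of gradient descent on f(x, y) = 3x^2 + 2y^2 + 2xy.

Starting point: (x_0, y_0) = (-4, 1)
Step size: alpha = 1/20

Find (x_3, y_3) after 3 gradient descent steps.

f(x,y) = 3x^2 + 2y^2 + 2xy
grad_x = 6x + 2y, grad_y = 4y + 2x
Step 1: grad = (-22, -4), (-29/10, 6/5)
Step 2: grad = (-15, -1), (-43/20, 5/4)
Step 3: grad = (-52/5, 7/10), (-163/100, 243/200)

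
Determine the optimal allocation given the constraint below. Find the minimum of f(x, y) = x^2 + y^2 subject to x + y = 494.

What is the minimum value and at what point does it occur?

Substitute y = 494 - x into f(x,y) = x^2 + y^2:
g(x) = x^2 + (494 - x)^2 = 2x^2 - 988x + 244036
g'(x) = 4x - 988 = 0  =>  x = 247
y = 494 - 247 = 247
Minimum value = 247^2 + 247^2 = 122018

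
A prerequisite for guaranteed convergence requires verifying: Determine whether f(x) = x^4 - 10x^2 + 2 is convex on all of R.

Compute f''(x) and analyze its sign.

f(x) = x^4 - 10x^2 + 2
f'(x) = 4x^3 + -20x
f''(x) = 12x^2 + -20
f''(0) = -20 < 0, so not convex near x = 0
Therefore, f is not globally convex on R.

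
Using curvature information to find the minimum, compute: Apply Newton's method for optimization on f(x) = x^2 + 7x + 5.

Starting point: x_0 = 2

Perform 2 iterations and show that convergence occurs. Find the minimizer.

f(x) = x^2 + 7x + 5, f'(x) = 2x + (7), f''(x) = 2
Step 1: f'(2) = 11, x_1 = 2 - 11/2 = -7/2
Step 2: f'(-7/2) = 0, x_2 = -7/2 (converged)
Newton's method converges in 1 step for quadratics.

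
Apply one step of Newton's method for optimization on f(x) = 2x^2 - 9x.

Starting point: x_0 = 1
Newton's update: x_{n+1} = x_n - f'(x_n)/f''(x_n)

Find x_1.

f(x) = 2x^2 - 9x
f'(x) = 4x + (-9), f''(x) = 4
Newton step: x_1 = x_0 - f'(x_0)/f''(x_0)
f'(1) = -5
x_1 = 1 - -5/4 = 9/4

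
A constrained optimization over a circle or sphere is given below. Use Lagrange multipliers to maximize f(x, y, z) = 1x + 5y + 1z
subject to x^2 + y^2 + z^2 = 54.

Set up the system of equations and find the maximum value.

Lagrange conditions: 1 = 2*lambda*x, 5 = 2*lambda*y, 1 = 2*lambda*z
So x:1 = y:5 = z:1, i.e. x = 1t, y = 5t, z = 1t
Constraint: t^2*(1^2 + 5^2 + 1^2) = 54
  t^2 * 27 = 54  =>  t = sqrt(2)
Maximum = 1*1t + 5*5t + 1*1t = 27*sqrt(2) = sqrt(1458)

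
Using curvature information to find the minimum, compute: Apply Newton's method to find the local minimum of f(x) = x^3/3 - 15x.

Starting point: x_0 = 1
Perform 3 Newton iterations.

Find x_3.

f(x) = x^3/3 - 15x
f'(x) = x^2 - 15, f''(x) = 2x
Newton update: x_{n+1} = x_n - (x_n^2 - 15)/(2*x_n)
Step 1: x_0 = 1, f'=-14, f''=2, x_1 = 8
Step 2: x_1 = 8, f'=49, f''=16, x_2 = 79/16
Step 3: x_2 = 79/16, f'=2401/256, f''=79/8, x_3 = 10081/2528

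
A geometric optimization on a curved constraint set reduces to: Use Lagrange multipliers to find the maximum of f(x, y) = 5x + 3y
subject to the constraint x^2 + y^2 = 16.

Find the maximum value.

Set up Lagrange conditions: grad f = lambda * grad g
  5 = 2*lambda*x
  3 = 2*lambda*y
From these: x/y = 5/3, so x = 5t, y = 3t for some t.
Substitute into constraint: (5t)^2 + (3t)^2 = 16
  t^2 * 34 = 16
  t = sqrt(16/34)
Maximum = 5*x + 3*y = (5^2 + 3^2)*t = 34 * sqrt(16/34) = sqrt(544)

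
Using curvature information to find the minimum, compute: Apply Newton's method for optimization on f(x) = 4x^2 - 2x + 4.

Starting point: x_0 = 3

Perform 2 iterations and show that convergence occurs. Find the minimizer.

f(x) = 4x^2 - 2x + 4, f'(x) = 8x + (-2), f''(x) = 8
Step 1: f'(3) = 22, x_1 = 3 - 22/8 = 1/4
Step 2: f'(1/4) = 0, x_2 = 1/4 (converged)
Newton's method converges in 1 step for quadratics.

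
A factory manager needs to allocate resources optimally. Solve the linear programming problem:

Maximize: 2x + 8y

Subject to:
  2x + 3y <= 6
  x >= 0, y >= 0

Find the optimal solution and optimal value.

The feasible region has vertices at [(0, 0), (3, 0), (0, 2)].
Checking objective 2x + 8y at each vertex:
  (0, 0): 2*0 + 8*0 = 0
  (3, 0): 2*3 + 8*0 = 6
  (0, 2): 2*0 + 8*2 = 16
Maximum is 16 at (0, 2).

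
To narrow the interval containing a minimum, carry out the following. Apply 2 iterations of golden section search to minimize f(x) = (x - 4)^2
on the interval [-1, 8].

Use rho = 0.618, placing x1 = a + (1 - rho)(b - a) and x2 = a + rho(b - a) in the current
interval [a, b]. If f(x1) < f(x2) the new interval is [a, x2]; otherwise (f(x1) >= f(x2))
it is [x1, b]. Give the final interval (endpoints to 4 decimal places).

Golden section search for min of f(x) = (x - 4)^2 on [-1, 8].
Each step: x1 = a + (1 - rho)(b - a), x2 = a + rho(b - a); if f(x1) < f(x2) keep [a, x2], otherwise keep [x1, b].
Step 1: [-1.0000, 8.0000], x1=2.4380 (f=2.4398), x2=4.5620 (f=0.3158); f(x1) > f(x2) => keep [2.4380, 8.0000]
Step 2: [2.4380, 8.0000], x1=4.5627 (f=0.3166), x2=5.8753 (f=3.5168); f(x1) < f(x2) => keep [2.4380, 5.8753]
Final interval: [2.4380, 5.8753]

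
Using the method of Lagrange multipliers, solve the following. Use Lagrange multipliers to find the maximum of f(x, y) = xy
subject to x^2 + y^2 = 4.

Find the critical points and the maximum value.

Lagrange conditions: y = 2*lambda*x and x = 2*lambda*y
If x = 0 then y = 0, violating the constraint, so x, y != 0.
Dividing: y/x = x/y => x^2 = y^2 => y = x or y = -x
Constraint: 2x^2 = 4 => x^2 = 2 => x = +/-sqrt(2)
Critical points: (sqrt(2), sqrt(2)), (-sqrt(2), -sqrt(2)), (sqrt(2), -sqrt(2)), (-sqrt(2), sqrt(2))
  y = x:  xy = x^2 = 2  at (sqrt(2), sqrt(2)) and (-sqrt(2), -sqrt(2))
  y = -x: xy = -x^2 = -2 at (sqrt(2), -sqrt(2)) and (-sqrt(2), sqrt(2))
Maximum xy = 2 at (sqrt(2), sqrt(2)) and (-sqrt(2), -sqrt(2))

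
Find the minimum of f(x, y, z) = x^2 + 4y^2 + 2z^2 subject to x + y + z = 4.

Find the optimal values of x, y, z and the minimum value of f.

Using Lagrange multipliers on f = x^2 + 4y^2 + 2z^2 with constraint x + y + z = 4:
Conditions: 2*1*x = lambda, 2*4*y = lambda, 2*2*z = lambda
So x = lambda/2, y = lambda/8, z = lambda/4
Substituting into constraint: lambda * (7/8) = 4
lambda = 32/7
x = 16/7, y = 4/7, z = 8/7
Minimum value = 64/7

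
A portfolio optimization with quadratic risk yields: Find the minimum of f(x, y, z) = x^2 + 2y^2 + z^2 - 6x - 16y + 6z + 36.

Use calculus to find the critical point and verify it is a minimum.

f(x,y,z) = x^2 + 2y^2 + z^2 - 6x - 16y + 6z + 36
df/dx = 2x + (-6) = 0 => x = 3
df/dy = 4y + (-16) = 0 => y = 4
df/dz = 2z + (6) = 0 => z = -3
f(3,4,-3) = 1*(3)^2 + 2*(4)^2 + 1*(-3)^2 + -6*(3) + -16*(4) + 6*(-3) + 36 = -14
Hessian is diagonal with entries 2, 4, 2 > 0, confirmed minimum.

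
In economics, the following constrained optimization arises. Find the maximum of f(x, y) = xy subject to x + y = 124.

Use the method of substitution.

Substitute y = 124 - x into f(x,y) = xy:
g(x) = x(124 - x) = 124x - x^2
g'(x) = 124 - 2x = 0  =>  x = 62
y = 124 - 62 = 62
Maximum value = 62 * 62 = 3844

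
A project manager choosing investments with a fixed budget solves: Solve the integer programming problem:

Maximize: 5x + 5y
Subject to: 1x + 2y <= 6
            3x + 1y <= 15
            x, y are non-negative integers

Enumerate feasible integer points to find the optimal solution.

Constraint 1: 1x + 2y <= 6
Constraint 2: 3x + 1y <= 15
Feasible x range (need y >= 0): 0 <= x <= min(6/1, 15/3) => x in {0, ..., 5}.
Enumerate feasible integer points row by row (the coefficient of y is 5 > 0, so for each x the largest feasible y gives the best value):
  x = 0: y <= min((6 - 1*0)/2, (15 - 3*0)/1) => y in {0, ..., 3}; best 5*0 + 5*3 = 15
  x = 1: y <= min((6 - 1*1)/2, (15 - 3*1)/1) => y in {0, ..., 2}; best 5*1 + 5*2 = 15
  x = 2: y <= min((6 - 1*2)/2, (15 - 3*2)/1) => y in {0, ..., 2}; best 5*2 + 5*2 = 20
  x = 3: y <= min((6 - 1*3)/2, (15 - 3*3)/1) => y in {0, ..., 1}; best 5*3 + 5*1 = 20
  x = 4: y <= min((6 - 1*4)/2, (15 - 3*4)/1) => y in {0, ..., 1}; best 5*4 + 5*1 = 25
  x = 5: y <= min((6 - 1*5)/2, (15 - 3*5)/1) => y in {0}; best 5*5 + 5*0 = 25
The maximum 5x + 5y = 25 is achieved at x = 4, y = 1.
(The same value 25 is also attained at (5, 0).)
Check: 1*4 + 2*1 = 6 <= 6 and 3*4 + 1*1 = 13 <= 15.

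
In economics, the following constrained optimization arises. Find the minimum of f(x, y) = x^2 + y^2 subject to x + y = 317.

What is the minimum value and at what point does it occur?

Substitute y = 317 - x into f(x,y) = x^2 + y^2:
g(x) = x^2 + (317 - x)^2 = 2x^2 - 634x + 100489
g'(x) = 4x - 634 = 0  =>  x = 317/2
y = 317 - 317/2 = 317/2
Minimum value = (317/2)^2 + (317/2)^2 = 100489/2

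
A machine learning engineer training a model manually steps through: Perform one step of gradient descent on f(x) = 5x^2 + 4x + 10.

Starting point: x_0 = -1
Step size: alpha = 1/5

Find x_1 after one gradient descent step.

f(x) = 5x^2 + 4x + 10
f'(x) = 10x + 4
f'(-1) = 10*-1 + (4) = -6
x_1 = x_0 - alpha * f'(x_0) = -1 - 1/5 * -6 = 1/5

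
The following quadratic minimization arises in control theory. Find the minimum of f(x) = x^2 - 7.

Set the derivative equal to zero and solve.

f(x) = x^2 - 7
f'(x) = 2x + (0) = 0
x = 0/2 = 0
f(0) = -7
Since f''(x) = 2 > 0, this is a minimum.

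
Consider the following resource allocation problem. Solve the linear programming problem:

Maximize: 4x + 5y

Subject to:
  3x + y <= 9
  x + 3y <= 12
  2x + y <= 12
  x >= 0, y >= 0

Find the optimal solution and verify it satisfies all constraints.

Feasible vertices: (0, 0), (0, 4), (15/8, 27/8), (3, 0)
Objective 4x + 5y at each vertex:
  (0, 0): 0
  (0, 4): 20
  (15/8, 27/8): 195/8
  (3, 0): 12
Maximum is 195/8 at (15/8, 27/8).
Verify constraints at (x, y) = (15/8, 27/8):
  3*(15/8) + 1*(27/8) = 9 <= 9 (active)
  1*(15/8) + 3*(27/8) = 12 <= 12 (active)
  2*(15/8) + 1*(27/8) = 57/8 <= 12
  x = 15/8 >= 0, y = 27/8 >= 0. All constraints satisfied.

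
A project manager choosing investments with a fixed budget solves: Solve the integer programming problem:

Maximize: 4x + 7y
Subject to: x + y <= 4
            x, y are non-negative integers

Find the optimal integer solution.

Objective: 4x + 7y, constraint: x + y <= 4
Coefficient of y is 7 > coefficient of x is 4, so allocate the entire budget to y.
Optimal: x = 0, y = 4, value = 28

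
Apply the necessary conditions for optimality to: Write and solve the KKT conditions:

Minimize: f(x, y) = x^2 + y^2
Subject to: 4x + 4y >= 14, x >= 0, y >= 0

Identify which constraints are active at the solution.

KKT conditions for min x^2 + y^2 s.t. 4x + 4y >= 14, x >= 0, y >= 0:
Stationarity: 2x = mu*4 + mu_x, 2y = mu*4 + mu_y, with mu, mu_x, mu_y >= 0
Complementary slackness: mu*(4x + 4y - 14) = 0, mu_x*x = 0, mu_y*y = 0
(0, 0) is infeasible (4*0 + 4*0 < 14), so if mu = 0 stationarity would force x = mu_x/2 >= 0, y = mu_y/2 >= 0 with mu_x*x = mu_y*y = 0, i.e. x = y = 0: contradiction. Hence mu > 0 and 4x + 4y = 14 is active.
Try x > 0, y > 0 (so mu_x = mu_y = 0): x = 4*mu/2, y = 4*mu/2
Substitute: 4*(4*mu/2) + 4*(4*mu/2) = 14
  mu*32/2 = 14 => mu = 7/8
x* = 7/4 > 0, y* = 7/4 > 0, consistent with mu_x = mu_y = 0.
f is convex and the constraints are linear, so this KKT point is the global minimum.
f* = 49/8
Active constraints: 4x + 4y >= 14 (holds with equality, mu = 7/8 > 0); x >= 0 and y >= 0 are inactive (mu_x = mu_y = 0).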